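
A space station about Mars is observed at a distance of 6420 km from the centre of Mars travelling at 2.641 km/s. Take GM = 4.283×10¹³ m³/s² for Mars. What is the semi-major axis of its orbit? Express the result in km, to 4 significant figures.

r = 6.420×10⁶ m.
Vis-viva rearranged: 1/a = 2/r − v²/μ = 3.115×10⁻⁷ − 1.629×10⁻⁷ = 1.487×10⁻⁷ m⁻¹.
a = 6.726×10⁶ m = 6726.0 km.

a ≈ 6726 km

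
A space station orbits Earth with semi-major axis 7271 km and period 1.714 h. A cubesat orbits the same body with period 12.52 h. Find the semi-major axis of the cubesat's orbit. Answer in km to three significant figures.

a₂ ≈ 27400 km

Kepler's third law: a³ ∝ T², so a₂ = a₁ (T₂/T₁)^(2/3).
T₂/T₁ = 7.305, (T₂/T₁)^(2/3) = 3.765.
a₂ = 7271 × 3.765 = 27370 km.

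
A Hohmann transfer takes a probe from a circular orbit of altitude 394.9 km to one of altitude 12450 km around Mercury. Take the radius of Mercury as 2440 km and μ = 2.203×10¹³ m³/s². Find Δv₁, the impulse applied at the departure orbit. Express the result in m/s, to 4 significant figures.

Δv ≈ 825.7 m/s

r₁ = 2440 + 394.9 = 2834.9 km = 2.8349×10⁶ m.
r₂ = 2440 + 12450 = 14890 km = 1.4890×10⁷ m.
Transfer ellipse a_t = (r₁ + r₂)/2 = 8.862×10⁶ m.
At r₁: circular v_c1 = √(μ/r₁) = 2788 m/s; transfer-periherm v_p = √[μ(2/r₁ − 1/a_t)] = 3613 m/s.
Δv₁ = v_p − v_c1 = 825.7 m/s.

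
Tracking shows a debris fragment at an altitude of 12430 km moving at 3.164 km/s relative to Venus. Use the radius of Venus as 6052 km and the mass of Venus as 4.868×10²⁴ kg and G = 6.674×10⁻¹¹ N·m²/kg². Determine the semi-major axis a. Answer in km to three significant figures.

a ≈ 12900 km

μ = GM = 6.674×10⁻¹¹ × 4.868×10²⁴ = 3.249×10¹⁴ m³/s².
r = 6052 + 12430 = 18482 km = 1.848×10⁷ m.
Specific orbital energy ε = v²/2 − μ/r = (3164)²/2 − 3.249×10¹⁴/1.848×10⁷ = -1.257×10⁷ J/kg.
Since ε = −μ/(2a), a = −μ/(2ε) = 1.292×10⁷ m = 12920 km.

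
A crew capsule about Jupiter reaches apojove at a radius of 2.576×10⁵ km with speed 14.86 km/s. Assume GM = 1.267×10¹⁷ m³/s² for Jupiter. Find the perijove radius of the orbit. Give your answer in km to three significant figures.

perijove radius ≈ 74600 km

r_a = 2.576×10⁸ m.
Specific energy ε = v²/2 − μ/r = -3.814×10⁸ J/kg, so a = −μ/(2ε) = 1.661×10⁸ m.
The apsides satisfy r_p + r_a = 2a, so the perijove radius is 2a − r_a = 7.456×10⁷ m = 74564 km.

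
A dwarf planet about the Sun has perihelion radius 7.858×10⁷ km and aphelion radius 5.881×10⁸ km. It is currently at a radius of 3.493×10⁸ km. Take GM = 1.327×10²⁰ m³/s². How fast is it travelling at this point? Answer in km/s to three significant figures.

v ≈ 19.0 km/s

Semi-major axis a = (r_p + r_a)/2 = 3.3334×10⁸ km = 3.333×10¹¹ m.
Vis-viva: v² = μ(2/r − 1/a) = 1.327×10²⁰ × (5.726×10⁻¹² − 3.000×10⁻¹²) = 3.617×10⁸ m²/s².
v = 19020 m/s = 19.02 km/s.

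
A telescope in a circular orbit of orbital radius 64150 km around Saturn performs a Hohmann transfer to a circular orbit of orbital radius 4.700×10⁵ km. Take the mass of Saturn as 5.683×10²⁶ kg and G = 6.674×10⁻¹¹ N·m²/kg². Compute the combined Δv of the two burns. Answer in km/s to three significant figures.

Δv_total ≈ 12.5 km/s

μ = GM = 6.674×10⁻¹¹ × 5.683×10²⁶ = 3.793×10¹⁶ m³/s².
r₁ = 64150 km = 6.415×10⁷ m.
r₂ = 4.700×10⁵ km = 4.700×10⁸ m.
Transfer ellipse a_t = (r₁ + r₂)/2 = 2.671×10⁸ m.
At r₁: circular v_c1 = √(μ/r₁) = 24320 m/s; transfer-perikrone v_p = √[μ(2/r₁ − 1/a_t)] = 32260 m/s.
Δv₁ = v_p − v_c1 = 7941 m/s.
At r₂: circular v_c2 = √(μ/r₂) = 8983 m/s; transfer-apokrone v_a = √[μ(2/r₂ − 1/a_t)] = 4403 m/s.
Δv₂ = v_c2 − v_a = 4581 m/s.
Total Δv = Δv₁ + Δv₂ = 12520 m/s = 12.52 km/s.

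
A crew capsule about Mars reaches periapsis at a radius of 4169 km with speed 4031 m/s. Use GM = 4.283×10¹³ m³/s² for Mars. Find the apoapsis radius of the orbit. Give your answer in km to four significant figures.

apoapsis radius ≈ 15760 km

r_p = 4.169×10⁶ m.
Specific energy ε = v²/2 − μ/r = -2.149×10⁶ J/kg, so a = −μ/(2ε) = 9.965×10⁶ m.
The apsides satisfy r_p + r_a = 2a, so the apoapsis radius is 2a − r_p = 1.576×10⁷ m = 15762 km.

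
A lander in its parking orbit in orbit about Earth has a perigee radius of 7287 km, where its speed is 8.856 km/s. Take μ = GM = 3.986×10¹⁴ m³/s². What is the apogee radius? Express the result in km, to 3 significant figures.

r_p = 7.287×10⁶ m.
Specific energy ε = v²/2 − μ/r = -1.549×10⁷ J/kg, so a = −μ/(2ε) = 1.287×10⁷ m.
The apsides satisfy r_p + r_a = 2a, so the apogee radius is 2a − r_p = 1.845×10⁷ m = 18453 km.

apogee radius ≈ 18500 km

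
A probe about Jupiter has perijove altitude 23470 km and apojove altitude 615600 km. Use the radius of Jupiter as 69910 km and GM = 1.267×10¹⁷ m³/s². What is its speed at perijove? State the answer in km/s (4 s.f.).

v ≈ 48.87 km/s

r_p = 69910 + 23470 = 93380 km = 9.3380×10⁷ m.
r_a = 69910 + 615600 = 685510 km = 6.8551×10⁸ m.
Semi-major axis a = (r_p + r_a)/2 = 3.8944×10⁵ km = 3.894×10⁸ m.
Vis-viva: v² = μ(2/r − 1/a) = 1.267×10¹⁷ × (2.142×10⁻⁸ − 2.568×10⁻⁹) = 2.388×10⁹ m²/s².
v = 48870 m/s = 48.87 km/s.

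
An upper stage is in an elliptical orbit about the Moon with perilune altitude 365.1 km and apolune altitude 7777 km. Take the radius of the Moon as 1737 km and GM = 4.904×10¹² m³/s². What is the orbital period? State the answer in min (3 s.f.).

r_p = 1737 + 365.1 = 2102.1 km = 2.1021×10⁶ m.
r_a = 1737 + 7777 = 9514.0 km = 9.5140×10⁶ m.
Semi-major axis a = (r_p + r_a)/2 = (2102.1 + 9514.0)/2 = 5808.1 km = 5.808×10⁶ m.
By Kepler's third law T = 2π√(a³/μ) = 2π × 6.321×10³ = 3.971×10⁴ s.
= 661.9 min.

T ≈ 662 min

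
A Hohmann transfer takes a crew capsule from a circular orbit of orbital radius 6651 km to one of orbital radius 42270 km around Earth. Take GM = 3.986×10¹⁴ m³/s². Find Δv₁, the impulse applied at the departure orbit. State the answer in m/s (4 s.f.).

r₁ = 6651 km = 6.651×10⁶ m.
r₂ = 42270 km = 4.227×10⁷ m.
Transfer ellipse a_t = (r₁ + r₂)/2 = 2.446×10⁷ m.
At r₁: circular v_c1 = √(μ/r₁) = 7742 m/s; transfer-perigee v_p = √[μ(2/r₁ − 1/a_t)] = 10180 m/s.
Δv₁ = v_p − v_c1 = 2435 m/s.

Δv ≈ 2435 m/s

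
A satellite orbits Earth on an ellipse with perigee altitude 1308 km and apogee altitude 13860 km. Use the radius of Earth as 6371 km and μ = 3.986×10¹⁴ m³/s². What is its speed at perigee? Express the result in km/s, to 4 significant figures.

v ≈ 8.675 km/s

r_p = 6371 + 1308 = 7679.0 km = 7.6790×10⁶ m.
r_a = 6371 + 13860 = 20231 km = 2.0231×10⁷ m.
Semi-major axis a = (r_p + r_a)/2 = 13955 km = 1.396×10⁷ m.
Vis-viva: v² = μ(2/r − 1/a) = 3.986×10¹⁴ × (2.605×10⁻⁷ − 7.166×10⁻⁸) = 7.525×10⁷ m²/s².
v = 8675 m/s = 8.675 km/s.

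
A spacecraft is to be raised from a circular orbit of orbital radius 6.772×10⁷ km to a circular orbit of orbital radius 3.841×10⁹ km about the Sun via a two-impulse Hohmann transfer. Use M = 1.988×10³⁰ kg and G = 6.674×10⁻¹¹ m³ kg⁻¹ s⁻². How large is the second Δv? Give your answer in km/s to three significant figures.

Δv ≈ 4.78 km/s

μ = GM = 6.674×10⁻¹¹ × 1.988×10³⁰ = 1.327×10²⁰ m³/s².
r₁ = 6.772×10⁷ km = 6.772×10¹⁰ m.
r₂ = 3.841×10⁹ km = 3.841×10¹² m.
Transfer ellipse a_t = (r₁ + r₂)/2 = 1.954×10¹² m.
At r₁: circular v_c1 = √(μ/r₁) = 44260 m/s; transfer-perihelion v_p = √[μ(2/r₁ − 1/a_t)] = 62050 m/s.
At r₂: circular v_c2 = √(μ/r₂) = 5877 m/s; transfer-aphelion v_a = √[μ(2/r₂ − 1/a_t)] = 1094 m/s.
Δv₂ = v_c2 − v_a = 4783 m/s.
= 4.783 km/s.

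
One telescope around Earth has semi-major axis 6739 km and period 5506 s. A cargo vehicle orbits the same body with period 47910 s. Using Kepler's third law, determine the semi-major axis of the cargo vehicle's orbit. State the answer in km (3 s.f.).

Kepler's third law: a³ ∝ T², so a₂ = a₁ (T₂/T₁)^(2/3).
T₂/T₁ = 8.701, (T₂/T₁)^(2/3) = 4.231.
a₂ = 6739 × 4.231 = 28510 km.

a₂ ≈ 28500 km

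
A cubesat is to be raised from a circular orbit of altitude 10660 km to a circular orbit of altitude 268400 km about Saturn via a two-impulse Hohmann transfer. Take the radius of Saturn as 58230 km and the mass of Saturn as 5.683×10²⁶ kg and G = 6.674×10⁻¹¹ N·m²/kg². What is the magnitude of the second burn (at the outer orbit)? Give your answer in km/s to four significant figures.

μ = GM = 6.674×10⁻¹¹ × 5.683×10²⁶ = 3.793×10¹⁶ m³/s².
r₁ = 58230 + 10660 = 68890 km = 6.8890×10⁷ m.
r₂ = 58230 + 268400 = 326630 km = 3.2663×10⁸ m.
Transfer ellipse a_t = (r₁ + r₂)/2 = 1.978×10⁸ m.
At r₁: circular v_c1 = √(μ/r₁) = 23460 m/s; transfer-perikrone v_p = √[μ(2/r₁ − 1/a_t)] = 30160 m/s.
At r₂: circular v_c2 = √(μ/r₂) = 10780 m/s; transfer-apokrone v_a = √[μ(2/r₂ − 1/a_t)] = 6360 m/s.
Δv₂ = v_c2 − v_a = 4416 m/s.
= 4.416 km/s.

Δv ≈ 4.416 km/s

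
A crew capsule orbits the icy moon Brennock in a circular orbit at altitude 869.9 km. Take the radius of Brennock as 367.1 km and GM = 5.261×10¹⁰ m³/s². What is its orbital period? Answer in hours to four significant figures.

T ≈ 10.47 hours

r = 367.1 + 869.9 = 1237.0 km = 1.2370×10⁶ m.
Kepler's third law: T = 2π√(r³/μ) = 2π√((1.237×10⁶)³ / 5.261×10¹⁰).
r³/μ = 3.598×10⁷ s², so T = 2π × 5.998×10³ = 3.769×10⁴ s.
Converting: 3.769×10⁴ s ÷ 3600 = 10.47 hours.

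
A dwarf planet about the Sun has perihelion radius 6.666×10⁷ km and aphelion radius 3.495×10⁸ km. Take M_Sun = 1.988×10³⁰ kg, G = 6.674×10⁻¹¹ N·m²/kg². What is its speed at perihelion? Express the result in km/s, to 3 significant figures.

μ = GM = 6.674×10⁻¹¹ × 1.988×10³⁰ = 1.327×10²⁰ m³/s².
Semi-major axis a = (r_p + r_a)/2 = 2.0808×10⁸ km = 2.081×10¹¹ m.
Vis-viva: v² = μ(2/r − 1/a) = 1.327×10²⁰ × (3.000×10⁻¹¹ − 4.806×10⁻¹²) = 3.343×10⁹ m²/s².
v = 57820 m/s = 57.82 km/s.

v ≈ 57.8 km/s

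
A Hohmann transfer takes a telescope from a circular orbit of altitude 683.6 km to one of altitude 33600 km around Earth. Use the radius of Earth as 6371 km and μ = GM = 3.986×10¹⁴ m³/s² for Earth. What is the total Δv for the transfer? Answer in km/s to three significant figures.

r₁ = 6371 + 683.6 = 7054.6 km = 7.0546×10⁶ m.
r₂ = 6371 + 33600 = 39971 km = 3.9971×10⁷ m.
Transfer ellipse a_t = (r₁ + r₂)/2 = 2.351×10⁷ m.
At r₁: circular v_c1 = √(μ/r₁) = 7517 m/s; transfer-perigee v_p = √[μ(2/r₁ − 1/a_t)] = 9801 m/s.
Δv₁ = v_p − v_c1 = 2284 m/s.
At r₂: circular v_c2 = √(μ/r₂) = 3158 m/s; transfer-apogee v_a = √[μ(2/r₂ − 1/a_t)] = 1730 m/s.
Δv₂ = v_c2 − v_a = 1428 m/s.
Total Δv = Δv₁ + Δv₂ = 3712 m/s = 3.712 km/s.

Δv_total ≈ 3.71 km/s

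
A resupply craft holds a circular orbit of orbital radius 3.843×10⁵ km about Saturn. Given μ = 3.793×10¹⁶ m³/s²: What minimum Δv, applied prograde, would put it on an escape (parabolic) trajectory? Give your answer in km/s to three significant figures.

r = 3.843×10⁵ km = 3.843×10⁸ m.
Circular speed v_c = √(μ/r) = 9935 m/s.
Escape speed v_esc = √(2μ/r) = √2 × v_c = 14050 m/s.
Δv = v_esc − v_c = 4115 m/s = 4.115 km/s.

Δv ≈ 4.12 km/s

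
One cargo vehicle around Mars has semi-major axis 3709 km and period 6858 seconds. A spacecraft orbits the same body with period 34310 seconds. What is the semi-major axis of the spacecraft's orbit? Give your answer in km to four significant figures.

a₂ ≈ 10850 km

Kepler's third law: a³ ∝ T², so a₂ = a₁ (T₂/T₁)^(2/3).
T₂/T₁ = 5.003, (T₂/T₁)^(2/3) = 2.925.
a₂ = 3709 × 2.925 = 10850 km.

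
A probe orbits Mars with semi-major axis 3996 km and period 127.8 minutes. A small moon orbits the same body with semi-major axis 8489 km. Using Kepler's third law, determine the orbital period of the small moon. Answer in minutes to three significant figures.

T₂ ≈ 396 minutes

Kepler's third law: T² ∝ a³, so T₂ = T₁ (a₂/a₁)^(3/2).
a₂/a₁ = 2.124, (a₂/a₁)^(3/2) = 3.096.
T₂ = 127.8 × 3.096 = 395.7 minutes.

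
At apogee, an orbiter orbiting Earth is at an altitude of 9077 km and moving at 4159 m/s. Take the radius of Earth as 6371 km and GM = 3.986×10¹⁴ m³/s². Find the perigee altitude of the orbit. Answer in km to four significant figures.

perigee altitude ≈ 1417 km

r_a = 6371 + 9077 = 15448 km = 1.545×10⁷ m.
Specific energy ε = v²/2 − μ/r = -1.715×10⁷ J/kg, so a = −μ/(2ε) = 1.162×10⁷ m.
The apsides satisfy r_p + r_a = 2a, so the perigee radius is 2a − r_a = 7.788×10⁶ m = 7788.5 km.
Perigee altitude = 7788.5 − 6371 = 1417.5 km.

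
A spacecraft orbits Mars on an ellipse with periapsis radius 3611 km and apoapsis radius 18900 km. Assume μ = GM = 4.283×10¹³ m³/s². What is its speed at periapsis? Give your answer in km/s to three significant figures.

Semi-major axis a = (r_p + r_a)/2 = 11256 km = 1.126×10⁷ m.
Vis-viva: v² = μ(2/r − 1/a) = 4.283×10¹³ × (5.539×10⁻⁷ − 8.885×10⁻⁸) = 1.992×10⁷ m²/s².
v = 4463 m/s = 4.463 km/s.

v ≈ 4.46 km/s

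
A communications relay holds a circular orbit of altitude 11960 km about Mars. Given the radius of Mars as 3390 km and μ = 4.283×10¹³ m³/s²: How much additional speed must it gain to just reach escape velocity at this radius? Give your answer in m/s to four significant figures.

r = 3390 + 11960 = 15350 km = 1.5350×10⁷ m.
Circular speed v_c = √(μ/r) = 1670 m/s.
Escape speed v_esc = √(2μ/r) = √2 × v_c = 2362 m/s.
Δv = v_esc − v_c = 691.9 m/s.

Δv ≈ 691.9 m/s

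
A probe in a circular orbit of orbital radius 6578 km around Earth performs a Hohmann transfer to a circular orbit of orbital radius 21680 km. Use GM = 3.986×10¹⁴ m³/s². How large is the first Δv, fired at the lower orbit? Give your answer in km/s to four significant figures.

Δv ≈ 1.858 km/s

r₁ = 6578 km = 6.578×10⁶ m.
r₂ = 21680 km = 2.168×10⁷ m.
Transfer ellipse a_t = (r₁ + r₂)/2 = 1.413×10⁷ m.
At r₁: circular v_c1 = √(μ/r₁) = 7784 m/s; transfer-perigee v_p = √[μ(2/r₁ − 1/a_t)] = 9643 m/s.
Δv₁ = v_p − v_c1 = 1858 m/s.
= 1.858 km/s.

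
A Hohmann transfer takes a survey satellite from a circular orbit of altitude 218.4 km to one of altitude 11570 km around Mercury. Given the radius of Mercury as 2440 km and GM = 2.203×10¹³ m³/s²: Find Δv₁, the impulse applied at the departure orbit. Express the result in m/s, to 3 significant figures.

Δv ≈ 854 m/s

r₁ = 2440 + 218.4 = 2658.4 km = 2.6584×10⁶ m.
r₂ = 2440 + 11570 = 14010 km = 1.4010×10⁷ m.
Transfer ellipse a_t = (r₁ + r₂)/2 = 8.334×10⁶ m.
At r₁: circular v_c1 = √(μ/r₁) = 2879 m/s; transfer-periherm v_p = √[μ(2/r₁ − 1/a_t)] = 3732 m/s.
Δv₁ = v_p − v_c1 = 853.7 m/s.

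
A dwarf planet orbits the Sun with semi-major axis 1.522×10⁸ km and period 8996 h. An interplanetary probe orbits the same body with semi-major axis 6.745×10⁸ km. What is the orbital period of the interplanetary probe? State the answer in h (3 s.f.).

T₂ ≈ 83900 h

Kepler's third law: T² ∝ a³, so T₂ = T₁ (a₂/a₁)^(3/2).
a₂/a₁ = 4.432, (a₂/a₁)^(3/2) = 9.329.
T₂ = 8996 × 9.329 = 83930 h.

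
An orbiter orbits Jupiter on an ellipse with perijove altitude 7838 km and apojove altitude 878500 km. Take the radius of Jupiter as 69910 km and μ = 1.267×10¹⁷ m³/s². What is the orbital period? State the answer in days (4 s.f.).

r_p = 69910 + 7838 = 77748 km = 7.7748×10⁷ m.
r_a = 69910 + 878500 = 948410 km = 9.4841×10⁸ m.
Semi-major axis a = (r_p + r_a)/2 = (77748 + 9.4841×10⁵)/2 = 5.1308×10⁵ km = 5.131×10⁸ m.
By Kepler's third law T = 2π√(a³/μ) = 2π × 3.265×10⁴ = 2.051×10⁵ s.
= 2.374 days.

T ≈ 2.374 days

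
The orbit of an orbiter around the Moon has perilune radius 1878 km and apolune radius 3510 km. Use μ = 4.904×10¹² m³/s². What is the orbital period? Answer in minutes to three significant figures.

T ≈ 209 minutes

Semi-major axis a = (r_p + r_a)/2 = (1878.0 + 3510.0)/2 = 2694.0 km = 2.694×10⁶ m.
By Kepler's third law T = 2π√(a³/μ) = 2π × 1.997×10³ = 1.255×10⁴ s.
= 209.1 minutes.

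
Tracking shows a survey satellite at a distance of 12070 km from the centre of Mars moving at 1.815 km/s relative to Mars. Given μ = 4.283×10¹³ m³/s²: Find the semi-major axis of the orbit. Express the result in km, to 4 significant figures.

r = 1.207×10⁷ m.
Vis-viva rearranged: 1/a = 2/r − v²/μ = 1.657×10⁻⁷ − 7.691×10⁻⁸ = 8.879×10⁻⁸ m⁻¹.
a = 1.126×10⁷ m = 11263 km.

a ≈ 11260 km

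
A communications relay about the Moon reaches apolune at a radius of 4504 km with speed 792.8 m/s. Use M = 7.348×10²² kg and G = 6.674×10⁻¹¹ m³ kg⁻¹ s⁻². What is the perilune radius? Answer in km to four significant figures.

μ = GM = 6.674×10⁻¹¹ × 7.348×10²² = 4.904×10¹² m³/s².
r_a = 4.504×10⁶ m.
Specific energy ε = v²/2 − μ/r = -7.746×10⁵ J/kg, so a = −μ/(2ε) = 3.166×10⁶ m.
The apsides satisfy r_p + r_a = 2a, so the perilune radius is 2a − r_a = 1.827×10⁶ m = 1827.4 km.

perilune radius ≈ 1827 km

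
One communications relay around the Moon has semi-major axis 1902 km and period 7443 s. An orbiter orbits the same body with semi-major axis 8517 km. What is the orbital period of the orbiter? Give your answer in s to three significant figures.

T₂ ≈ 70500 s

Kepler's third law: T² ∝ a³, so T₂ = T₁ (a₂/a₁)^(3/2).
a₂/a₁ = 4.478, (a₂/a₁)^(3/2) = 9.476.
T₂ = 7443 × 9.476 = 70530 s.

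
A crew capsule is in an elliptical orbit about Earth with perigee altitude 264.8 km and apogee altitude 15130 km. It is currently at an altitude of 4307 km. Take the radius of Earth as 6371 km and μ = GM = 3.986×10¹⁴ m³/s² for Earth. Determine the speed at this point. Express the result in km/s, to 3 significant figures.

r_p = 6371 + 264.8 = 6635.8 km = 6.6358×10⁶ m.
r_a = 6371 + 15130 = 21501 km = 2.1501×10⁷ m.
r = 6371 + 4307 = 10678 km = 1.068×10⁷ m.
Semi-major axis a = (r_p + r_a)/2 = 14068 km = 1.407×10⁷ m.
Vis-viva: v² = μ(2/r − 1/a) = 3.986×10¹⁴ × (1.873×10⁻⁷ − 7.108×10⁻⁸) = 4.633×10⁷ m²/s².
v = 6806 m/s = 6.806 km/s.

v ≈ 6.81 km/s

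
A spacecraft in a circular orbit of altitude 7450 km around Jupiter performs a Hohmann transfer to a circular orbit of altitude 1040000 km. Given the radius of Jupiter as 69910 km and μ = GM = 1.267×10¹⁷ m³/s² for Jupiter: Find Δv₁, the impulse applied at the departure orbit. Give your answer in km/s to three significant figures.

Δv ≈ 14.9 km/s

r₁ = 69910 + 7450 = 77360 km = 7.7360×10⁷ m.
r₂ = 69910 + 1040000 = 1109900 km = 1.1099×10⁹ m.
Transfer ellipse a_t = (r₁ + r₂)/2 = 5.936×10⁸ m.
At r₁: circular v_c1 = √(μ/r₁) = 40470 m/s; transfer-perijove v_p = √[μ(2/r₁ − 1/a_t)] = 55340 m/s.
Δv₁ = v_p − v_c1 = 14870 m/s.
= 14.87 km/s.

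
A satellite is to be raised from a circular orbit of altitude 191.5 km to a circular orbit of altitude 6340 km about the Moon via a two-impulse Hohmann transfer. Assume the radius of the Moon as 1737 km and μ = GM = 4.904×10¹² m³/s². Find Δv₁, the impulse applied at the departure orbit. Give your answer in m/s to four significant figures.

r₁ = 1737 + 191.5 = 1928.5 km = 1.9285×10⁶ m.
r₂ = 1737 + 6340 = 8077.0 km = 8.0770×10⁶ m.
Transfer ellipse a_t = (r₁ + r₂)/2 = 5.003×10⁶ m.
At r₁: circular v_c1 = √(μ/r₁) = 1595 m/s; transfer-perilune v_p = √[μ(2/r₁ − 1/a_t)] = 2026 m/s.
Δv₁ = v_p − v_c1 = 431.6 m/s.

Δv ≈ 431.6 m/s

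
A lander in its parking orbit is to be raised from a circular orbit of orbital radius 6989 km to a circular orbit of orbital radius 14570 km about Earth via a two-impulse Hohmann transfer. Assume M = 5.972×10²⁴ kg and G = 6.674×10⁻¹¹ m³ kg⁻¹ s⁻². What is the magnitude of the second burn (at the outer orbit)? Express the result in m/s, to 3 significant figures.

μ = GM = 6.674×10⁻¹¹ × 5.972×10²⁴ = 3.986×10¹⁴ m³/s².
r₁ = 6989 km = 6.989×10⁶ m.
r₂ = 14570 km = 1.457×10⁷ m.
Transfer ellipse a_t = (r₁ + r₂)/2 = 1.078×10⁷ m.
At r₁: circular v_c1 = √(μ/r₁) = 7552 m/s; transfer-perigee v_p = √[μ(2/r₁ − 1/a_t)] = 8780 m/s.
At r₂: circular v_c2 = √(μ/r₂) = 5230 m/s; transfer-apogee v_a = √[μ(2/r₂ − 1/a_t)] = 4211 m/s.
Δv₂ = v_c2 − v_a = 1019 m/s.

Δv ≈ 1020 m/s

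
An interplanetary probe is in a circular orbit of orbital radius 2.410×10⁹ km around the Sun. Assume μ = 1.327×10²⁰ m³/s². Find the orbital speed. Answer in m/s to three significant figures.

v ≈ 7420 m/s

r = 2.410×10⁹ km = 2.410×10¹² m.
For a circular orbit v = √(μ/r) = √(1.327×10²⁰ / 2.410×10¹²) = √(5.506×10⁷) = 7420 m/s.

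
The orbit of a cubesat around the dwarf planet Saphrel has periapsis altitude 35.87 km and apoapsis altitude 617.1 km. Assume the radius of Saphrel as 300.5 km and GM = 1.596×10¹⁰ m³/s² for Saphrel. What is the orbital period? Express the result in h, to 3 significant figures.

r_p = 300.5 + 35.87 = 336.37 km = 3.3637×10⁵ m.
r_a = 300.5 + 617.1 = 917.60 km = 9.1760×10⁵ m.
Semi-major axis a = (r_p + r_a)/2 = (336.37 + 917.60)/2 = 626.99 km = 6.270×10⁵ m.
By Kepler's third law T = 2π√(a³/μ) = 2π × 3.930×10³ = 2.469×10⁴ s.
= 6.859 h.

T ≈ 6.86 h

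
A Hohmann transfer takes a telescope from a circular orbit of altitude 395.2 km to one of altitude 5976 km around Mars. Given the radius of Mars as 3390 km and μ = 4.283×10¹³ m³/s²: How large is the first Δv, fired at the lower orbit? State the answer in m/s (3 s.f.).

r₁ = 3390 + 395.2 = 3785.2 km = 3.7852×10⁶ m.
r₂ = 3390 + 5976 = 9366.0 km = 9.3660×10⁶ m.
Transfer ellipse a_t = (r₁ + r₂)/2 = 6.576×10⁶ m.
At r₁: circular v_c1 = √(μ/r₁) = 3364 m/s; transfer-periapsis v_p = √[μ(2/r₁ − 1/a_t)] = 4015 m/s.
Δv₁ = v_p − v_c1 = 650.8 m/s.

Δv ≈ 651 m/s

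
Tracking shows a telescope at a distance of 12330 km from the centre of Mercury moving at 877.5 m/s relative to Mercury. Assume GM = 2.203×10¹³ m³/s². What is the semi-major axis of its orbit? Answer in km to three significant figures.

a ≈ 7860 km

r = 1.233×10⁷ m.
Vis-viva rearranged: 1/a = 2/r − v²/μ = 1.622×10⁻⁷ − 3.495×10⁻⁸ = 1.273×10⁻⁷ m⁻¹.
a = 7.858×10⁶ m = 7858.3 km.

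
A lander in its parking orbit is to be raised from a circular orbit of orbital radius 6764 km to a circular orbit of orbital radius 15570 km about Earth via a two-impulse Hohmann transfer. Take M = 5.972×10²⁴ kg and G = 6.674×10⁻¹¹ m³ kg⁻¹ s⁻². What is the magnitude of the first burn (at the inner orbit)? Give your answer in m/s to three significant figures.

μ = GM = 6.674×10⁻¹¹ × 5.972×10²⁴ = 3.986×10¹⁴ m³/s².
r₁ = 6764 km = 6.764×10⁶ m.
r₂ = 15570 km = 1.557×10⁷ m.
Transfer ellipse a_t = (r₁ + r₂)/2 = 1.117×10⁷ m.
At r₁: circular v_c1 = √(μ/r₁) = 7676 m/s; transfer-perigee v_p = √[μ(2/r₁ − 1/a_t)] = 9064 m/s.
Δv₁ = v_p − v_c1 = 1388 m/s.

Δv ≈ 1390 m/s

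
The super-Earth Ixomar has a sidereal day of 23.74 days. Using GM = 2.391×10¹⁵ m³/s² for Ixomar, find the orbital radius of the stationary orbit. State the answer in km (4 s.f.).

r_sync ≈ 6.340×10⁵ km

T = 23.74 days = 2.051×10⁶ s.
A synchronous orbit has period T, so by Kepler's third law a = (μT²/4π²)^(1/3).
μT²/4π² = 2.391×10¹⁵ × (2.051×10⁶)² / 39.48 = 2.548×10²⁶ m³.
a = 6.340×10⁸ m = 6.3397×10⁵ km.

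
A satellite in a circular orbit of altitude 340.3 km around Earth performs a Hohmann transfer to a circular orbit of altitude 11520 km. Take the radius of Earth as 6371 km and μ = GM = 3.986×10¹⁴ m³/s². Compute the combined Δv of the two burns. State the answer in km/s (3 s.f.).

r₁ = 6371 + 340.3 = 6711.3 km = 6.7113×10⁶ m.
r₂ = 6371 + 11520 = 17891 km = 1.7891×10⁷ m.
Transfer ellipse a_t = (r₁ + r₂)/2 = 1.230×10⁷ m.
At r₁: circular v_c1 = √(μ/r₁) = 7707 m/s; transfer-perigee v_p = √[μ(2/r₁ − 1/a_t)] = 9294 m/s.
Δv₁ = v_p − v_c1 = 1588 m/s.
At r₂: circular v_c2 = √(μ/r₂) = 4720 m/s; transfer-apogee v_a = √[μ(2/r₂ − 1/a_t)] = 3486 m/s.
Δv₂ = v_c2 − v_a = 1234 m/s.
Total Δv = Δv₁ + Δv₂ = 2821 m/s = 2.821 km/s.

Δv_total ≈ 2.82 km/s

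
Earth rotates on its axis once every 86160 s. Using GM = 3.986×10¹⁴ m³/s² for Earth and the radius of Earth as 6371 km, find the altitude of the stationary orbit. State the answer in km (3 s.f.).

h_sync ≈ 35800 km

A synchronous orbit has period T, so by Kepler's third law a = (μT²/4π²)^(1/3).
μT²/4π² = 3.986×10¹⁴ × (8.616×10⁴)² / 39.48 = 7.495×10²² m³.
a = 4.216×10⁷ m = 42163 km.
Altitude h = a − R = 42163 − 6371 = 35792 km.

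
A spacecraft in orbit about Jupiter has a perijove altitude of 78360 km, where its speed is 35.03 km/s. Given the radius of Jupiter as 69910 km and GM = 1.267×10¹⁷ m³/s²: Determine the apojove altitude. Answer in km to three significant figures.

r_p = 69910 + 78360 = 1.4827×10⁵ km = 1.483×10⁸ m.
Specific energy ε = v²/2 − μ/r = -2.410×10⁸ J/kg, so a = −μ/(2ε) = 2.629×10⁸ m.
The apsides satisfy r_p + r_a = 2a, so the apojove radius is 2a − r_p = 3.775×10⁸ m = 3.7752×10⁵ km.
Apojove altitude = 3.7752×10⁵ − 69910 = 3.0761×10⁵ km.

apojove altitude ≈ 3.08×10⁵ km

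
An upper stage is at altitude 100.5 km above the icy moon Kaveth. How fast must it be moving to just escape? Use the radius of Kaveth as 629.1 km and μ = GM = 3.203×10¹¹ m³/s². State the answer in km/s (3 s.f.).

r = 629.1 + 100.5 = 729.60 km = 7.2960×10⁵ m.
Escape speed v_esc = √(2μ/r) = √(2 × 3.203×10¹¹ / 7.296×10⁵) = √(8.780×10⁵) = 937.0 m/s.
= 0.937 km/s.

v_esc ≈ 0.937 km/s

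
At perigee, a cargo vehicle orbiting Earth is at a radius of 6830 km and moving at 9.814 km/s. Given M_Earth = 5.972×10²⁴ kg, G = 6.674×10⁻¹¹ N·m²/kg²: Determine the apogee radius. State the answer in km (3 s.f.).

apogee radius ≈ 32300 km

μ = GM = 6.674×10⁻¹¹ × 5.972×10²⁴ = 3.986×10¹⁴ m³/s².
r_p = 6.830×10⁶ m.
Specific energy ε = v²/2 − μ/r = -1.020×10⁷ J/kg, so a = −μ/(2ε) = 1.954×10⁷ m.
The apsides satisfy r_p + r_a = 2a, so the apogee radius is 2a − r_p = 3.225×10⁷ m = 32251 km.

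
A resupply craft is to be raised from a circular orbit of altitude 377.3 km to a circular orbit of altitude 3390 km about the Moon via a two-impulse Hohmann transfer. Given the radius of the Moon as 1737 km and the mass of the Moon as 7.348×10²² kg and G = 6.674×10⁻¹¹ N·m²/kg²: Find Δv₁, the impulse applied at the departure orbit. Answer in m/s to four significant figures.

μ = GM = 6.674×10⁻¹¹ × 7.348×10²² = 4.904×10¹² m³/s².
r₁ = 1737 + 377.3 = 2114.3 km = 2.1143×10⁶ m.
r₂ = 1737 + 3390 = 5127.0 km = 5.1270×10⁶ m.
Transfer ellipse a_t = (r₁ + r₂)/2 = 3.621×10⁶ m.
At r₁: circular v_c1 = √(μ/r₁) = 1523 m/s; transfer-perilune v_p = √[μ(2/r₁ − 1/a_t)] = 1812 m/s.
Δv₁ = v_p − v_c1 = 289.3 m/s.

Δv ≈ 289.3 m/s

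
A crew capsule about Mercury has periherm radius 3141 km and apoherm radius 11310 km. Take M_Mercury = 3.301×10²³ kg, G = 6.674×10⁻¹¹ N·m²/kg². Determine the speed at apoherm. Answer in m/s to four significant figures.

v ≈ 920.2 m/s

μ = GM = 6.674×10⁻¹¹ × 3.301×10²³ = 2.203×10¹³ m³/s².
Semi-major axis a = (r_p + r_a)/2 = 7225.5 km = 7.226×10⁶ m.
Vis-viva: v² = μ(2/r − 1/a) = 2.203×10¹³ × (1.768×10⁻⁷ − 1.384×10⁻⁷) = 8.468×10⁵ m²/s².
v = 920.2 m/s.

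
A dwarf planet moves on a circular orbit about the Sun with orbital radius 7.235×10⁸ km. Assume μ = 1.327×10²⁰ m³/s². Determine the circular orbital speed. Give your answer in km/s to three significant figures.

r = 7.235×10⁸ km = 7.235×10¹¹ m.
For a circular orbit v = √(μ/r) = √(1.327×10²⁰ / 7.235×10¹¹) = √(1.834×10⁸) = 13540 m/s.
That is 13.54 km/s.

v ≈ 13.5 km/s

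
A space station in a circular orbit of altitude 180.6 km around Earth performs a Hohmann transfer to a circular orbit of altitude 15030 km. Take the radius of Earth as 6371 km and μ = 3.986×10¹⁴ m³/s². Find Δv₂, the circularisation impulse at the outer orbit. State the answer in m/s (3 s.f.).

r₁ = 6371 + 180.6 = 6551.6 km = 6.5516×10⁶ m.
r₂ = 6371 + 15030 = 21401 km = 2.1401×10⁷ m.
Transfer ellipse a_t = (r₁ + r₂)/2 = 1.398×10⁷ m.
At r₁: circular v_c1 = √(μ/r₁) = 7800 m/s; transfer-perigee v_p = √[μ(2/r₁ − 1/a_t)] = 9652 m/s.
At r₂: circular v_c2 = √(μ/r₂) = 4316 m/s; transfer-apogee v_a = √[μ(2/r₂ − 1/a_t)] = 2955 m/s.
Δv₂ = v_c2 − v_a = 1361 m/s.

Δv ≈ 1360 m/s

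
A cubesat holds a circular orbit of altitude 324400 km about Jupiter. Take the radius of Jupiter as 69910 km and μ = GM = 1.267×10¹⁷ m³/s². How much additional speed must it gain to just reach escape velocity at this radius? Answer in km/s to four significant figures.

Δv ≈ 7.425 km/s

r = 69910 + 324400 = 394310 km = 3.9431×10⁸ m.
Circular speed v_c = √(μ/r) = 17930 m/s.
Escape speed v_esc = √(2μ/r) = √2 × v_c = 25350 m/s.
Δv = v_esc − v_c = 7425 m/s = 7.425 km/s.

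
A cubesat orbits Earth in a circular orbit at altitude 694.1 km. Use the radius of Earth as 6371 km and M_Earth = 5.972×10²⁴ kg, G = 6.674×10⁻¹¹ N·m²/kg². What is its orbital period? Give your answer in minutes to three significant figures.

μ = GM = 6.674×10⁻¹¹ × 5.972×10²⁴ = 3.986×10¹⁴ m³/s².
r = 6371 + 694.1 = 7065.1 km = 7.0651×10⁶ m.
Kepler's third law: T = 2π√(r³/μ) = 2π√((7.065×10⁶)³ / 3.986×10¹⁴).
r³/μ = 8.848×10⁵ s², so T = 2π × 9.406×10² = 5.910×10³ s.
Converting: 5.910×10³ s ÷ 60.00 = 98.50 minutes.

T ≈ 98.5 minutes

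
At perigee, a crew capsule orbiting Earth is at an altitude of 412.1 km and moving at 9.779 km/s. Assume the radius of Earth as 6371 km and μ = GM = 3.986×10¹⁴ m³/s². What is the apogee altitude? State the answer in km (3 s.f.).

apogee altitude ≈ 23300 km

r_p = 6371 + 412.1 = 6783.1 km = 6.783×10⁶ m.
Specific energy ε = v²/2 − μ/r = -1.095×10⁷ J/kg, so a = −μ/(2ε) = 1.820×10⁷ m.
The apsides satisfy r_p + r_a = 2a, so the apogee radius is 2a − r_p = 2.962×10⁷ m = 29621 km.
Apogee altitude = 29621 − 6371 = 23250 km.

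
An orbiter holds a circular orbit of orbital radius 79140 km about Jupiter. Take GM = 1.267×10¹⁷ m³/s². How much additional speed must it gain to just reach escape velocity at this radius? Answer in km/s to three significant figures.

Δv ≈ 16.6 km/s

r = 79140 km = 7.914×10⁷ m.
Circular speed v_c = √(μ/r) = 40010 m/s.
Escape speed v_esc = √(2μ/r) = √2 × v_c = 56590 m/s.
Δv = v_esc − v_c = 16570 m/s = 16.57 km/s.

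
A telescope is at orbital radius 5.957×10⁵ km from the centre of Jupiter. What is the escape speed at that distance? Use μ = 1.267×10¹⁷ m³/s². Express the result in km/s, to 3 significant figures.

r = 5.957×10⁵ km = 5.957×10⁸ m.
Escape speed v_esc = √(2μ/r) = √(2 × 1.267×10¹⁷ / 5.957×10⁸) = √(4.254×10⁸) = 20620 m/s.
= 20.62 km/s.

v_esc ≈ 20.6 km/s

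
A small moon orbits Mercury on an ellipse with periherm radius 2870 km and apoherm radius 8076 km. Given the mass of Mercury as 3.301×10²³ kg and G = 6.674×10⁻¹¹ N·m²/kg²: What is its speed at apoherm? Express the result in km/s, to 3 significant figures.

μ = GM = 6.674×10⁻¹¹ × 3.301×10²³ = 2.203×10¹³ m³/s².
Semi-major axis a = (r_p + r_a)/2 = 5473.0 km = 5.473×10⁶ m.
Vis-viva: v² = μ(2/r − 1/a) = 2.203×10¹³ × (2.476×10⁻⁷ − 1.827×10⁻⁷) = 1.431×10⁶ m²/s².
v = 1196 m/s = 1.196 km/s.

v ≈ 1.20 km/s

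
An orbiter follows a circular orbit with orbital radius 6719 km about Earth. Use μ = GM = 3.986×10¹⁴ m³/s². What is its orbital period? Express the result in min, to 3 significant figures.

r = 6719 km = 6.719×10⁶ m.
Kepler's third law: T = 2π√(r³/μ) = 2π√((6.719×10⁶)³ / 3.986×10¹⁴).
r³/μ = 7.610×10⁵ s², so T = 2π × 8.723×10² = 5.481×10³ s.
Converting: 5.481×10³ s ÷ 60.00 = 91.35 min.

T ≈ 91.4 min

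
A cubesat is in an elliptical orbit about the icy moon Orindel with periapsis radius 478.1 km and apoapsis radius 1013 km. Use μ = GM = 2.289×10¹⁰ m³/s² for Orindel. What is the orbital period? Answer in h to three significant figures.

Semi-major axis a = (r_p + r_a)/2 = (478.10 + 1013.0)/2 = 745.55 km = 7.456×10⁵ m.
By Kepler's third law T = 2π√(a³/μ) = 2π × 4.255×10³ = 2.673×10⁴ s.
= 7.426 h.

T ≈ 7.43 h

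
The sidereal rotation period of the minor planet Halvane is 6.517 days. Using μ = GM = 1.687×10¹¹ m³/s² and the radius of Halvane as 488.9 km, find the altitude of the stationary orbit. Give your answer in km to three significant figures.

T = 6.517 days = 5.631×10⁵ s.
A synchronous orbit has period T, so by Kepler's third law a = (μT²/4π²)^(1/3).
μT²/4π² = 1.687×10¹¹ × (5.631×10⁵)² / 39.48 = 1.355×10²¹ m³.
a = 1.107×10⁷ m = 11065 km.
Altitude h = a − R = 11065 − 488.9 = 10576 km.

h_sync ≈ 10600 km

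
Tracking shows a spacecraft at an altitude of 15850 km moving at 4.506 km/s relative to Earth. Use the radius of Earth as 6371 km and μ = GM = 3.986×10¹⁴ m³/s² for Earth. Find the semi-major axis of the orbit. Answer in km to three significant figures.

a ≈ 25600 km

r = 6371 + 15850 = 22221 km = 2.222×10⁷ m.
Vis-viva rearranged: 1/a = 2/r − v²/μ = 9.000×10⁻⁸ − 5.094×10⁻⁸ = 3.907×10⁻⁸ m⁻¹.
a = 2.560×10⁷ m = 25597 km.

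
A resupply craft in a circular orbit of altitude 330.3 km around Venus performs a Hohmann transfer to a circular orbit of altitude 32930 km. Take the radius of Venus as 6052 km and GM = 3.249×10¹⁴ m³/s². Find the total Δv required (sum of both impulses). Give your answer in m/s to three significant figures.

r₁ = 6052 + 330.3 = 6382.3 km = 6.3823×10⁶ m.
r₂ = 6052 + 32930 = 38982 km = 3.8982×10⁷ m.
Transfer ellipse a_t = (r₁ + r₂)/2 = 2.268×10⁷ m.
At r₁: circular v_c1 = √(μ/r₁) = 7135 m/s; transfer-periapsis v_p = √[μ(2/r₁ − 1/a_t)] = 9354 m/s.
Δv₁ = v_p − v_c1 = 2219 m/s.
At r₂: circular v_c2 = √(μ/r₂) = 2887 m/s; transfer-apoapsis v_a = √[μ(2/r₂ − 1/a_t)] = 1531 m/s.
Δv₂ = v_c2 − v_a = 1356 m/s.
Total Δv = Δv₁ + Δv₂ = 3574 m/s.

Δv_total ≈ 3570 m/s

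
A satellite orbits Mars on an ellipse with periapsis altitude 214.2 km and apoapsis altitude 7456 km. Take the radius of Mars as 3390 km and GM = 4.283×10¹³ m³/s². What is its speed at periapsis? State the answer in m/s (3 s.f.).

v ≈ 4220 m/s

r_p = 3390 + 214.2 = 3604.2 km = 3.6042×10⁶ m.
r_a = 3390 + 7456 = 10846 km = 1.0846×10⁷ m.
Semi-major axis a = (r_p + r_a)/2 = 7225.1 km = 7.225×10⁶ m.
Vis-viva: v² = μ(2/r − 1/a) = 4.283×10¹³ × (5.549×10⁻⁷ − 1.384×10⁻⁷) = 1.784×10⁷ m²/s².
v = 4224 m/s.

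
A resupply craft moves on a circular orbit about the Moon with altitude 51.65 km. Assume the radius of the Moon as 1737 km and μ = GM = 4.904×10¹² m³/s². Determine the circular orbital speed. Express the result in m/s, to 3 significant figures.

v ≈ 1660 m/s

r = 1737 + 51.65 = 1788.7 km = 1.7886×10⁶ m.
For a circular orbit v = √(μ/r) = √(4.904×10¹² / 1.789×10⁶) = √(2.742×10⁶) = 1656 m/s.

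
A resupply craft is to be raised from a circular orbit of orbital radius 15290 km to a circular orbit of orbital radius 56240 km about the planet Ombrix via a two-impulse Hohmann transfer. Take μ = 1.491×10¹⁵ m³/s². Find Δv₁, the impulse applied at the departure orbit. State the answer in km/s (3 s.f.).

Δv ≈ 2.51 km/s

r₁ = 15290 km = 1.529×10⁷ m.
r₂ = 56240 km = 5.624×10⁷ m.
Transfer ellipse a_t = (r₁ + r₂)/2 = 3.576×10⁷ m.
At r₁: circular v_c1 = √(μ/r₁) = 9875 m/s; transfer-periapsis v_p = √[μ(2/r₁ − 1/a_t)] = 12380 m/s.
Δv₁ = v_p − v_c1 = 2508 m/s.
= 2.508 km/s.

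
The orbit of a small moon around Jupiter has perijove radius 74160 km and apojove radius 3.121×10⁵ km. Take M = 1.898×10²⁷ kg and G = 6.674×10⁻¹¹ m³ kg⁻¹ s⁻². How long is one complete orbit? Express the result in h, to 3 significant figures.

μ = GM = 6.674×10⁻¹¹ × 1.898×10²⁷ = 1.267×10¹⁷ m³/s².
Semi-major axis a = (r_p + r_a)/2 = (74160 + 3.1210×10⁵)/2 = 1.9313×10⁵ km = 1.931×10⁸ m.
By Kepler's third law T = 2π√(a³/μ) = 2π × 7.541×10³ = 4.738×10⁴ s.
= 13.16 h.

T ≈ 13.2 h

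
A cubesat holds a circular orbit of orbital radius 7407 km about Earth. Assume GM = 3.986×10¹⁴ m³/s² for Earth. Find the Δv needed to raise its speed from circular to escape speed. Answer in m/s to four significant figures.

Δv ≈ 3039 m/s

r = 7407 km = 7.407×10⁶ m.
Circular speed v_c = √(μ/r) = 7336 m/s.
Escape speed v_esc = √(2μ/r) = √2 × v_c = 10370 m/s.
Δv = v_esc − v_c = 3039 m/s.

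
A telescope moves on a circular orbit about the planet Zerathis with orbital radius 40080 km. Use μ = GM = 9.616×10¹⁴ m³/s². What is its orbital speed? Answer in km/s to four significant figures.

r = 40080 km = 4.008×10⁷ m.
For a circular orbit v = √(μ/r) = √(9.616×10¹⁴ / 4.008×10⁷) = √(2.399×10⁷) = 4898 m/s.
That is 4.898 km/s.

v ≈ 4.898 km/s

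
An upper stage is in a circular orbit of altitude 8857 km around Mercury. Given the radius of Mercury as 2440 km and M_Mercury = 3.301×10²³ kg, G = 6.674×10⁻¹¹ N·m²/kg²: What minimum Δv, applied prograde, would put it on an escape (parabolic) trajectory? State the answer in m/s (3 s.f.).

Δv ≈ 578 m/s

μ = GM = 6.674×10⁻¹¹ × 3.301×10²³ = 2.203×10¹³ m³/s².
r = 2440 + 8857 = 11297 km = 1.1297×10⁷ m.
Circular speed v_c = √(μ/r) = 1396 m/s.
Escape speed v_esc = √(2μ/r) = √2 × v_c = 1975 m/s.
Δv = v_esc − v_c = 578.4 m/s.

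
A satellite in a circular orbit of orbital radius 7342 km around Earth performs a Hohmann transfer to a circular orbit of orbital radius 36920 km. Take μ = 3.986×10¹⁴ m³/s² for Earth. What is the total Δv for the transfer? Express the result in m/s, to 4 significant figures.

r₁ = 7342 km = 7.342×10⁶ m.
r₂ = 36920 km = 3.692×10⁷ m.
Transfer ellipse a_t = (r₁ + r₂)/2 = 2.213×10⁷ m.
At r₁: circular v_c1 = √(μ/r₁) = 7368 m/s; transfer-perigee v_p = √[μ(2/r₁ − 1/a_t)] = 9517 m/s.
Δv₁ = v_p − v_c1 = 2149 m/s.
At r₂: circular v_c2 = √(μ/r₂) = 3286 m/s; transfer-apogee v_a = √[μ(2/r₂ − 1/a_t)] = 1893 m/s.
Δv₂ = v_c2 − v_a = 1393 m/s.
Total Δv = Δv₁ + Δv₂ = 3542 m/s.

Δv_total ≈ 3542 m/s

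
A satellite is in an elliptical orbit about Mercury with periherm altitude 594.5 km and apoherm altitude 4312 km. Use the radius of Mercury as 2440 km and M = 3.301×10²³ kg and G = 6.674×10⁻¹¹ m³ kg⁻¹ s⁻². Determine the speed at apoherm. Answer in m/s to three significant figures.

v ≈ 1420 m/s

μ = GM = 6.674×10⁻¹¹ × 3.301×10²³ = 2.203×10¹³ m³/s².
r_p = 2440 + 594.5 = 3034.5 km = 3.0345×10⁶ m.
r_a = 2440 + 4312 = 6752.0 km = 6.7520×10⁶ m.
Semi-major axis a = (r_p + r_a)/2 = 4893.2 km = 4.893×10⁶ m.
Vis-viva: v² = μ(2/r − 1/a) = 2.203×10¹³ × (2.962×10⁻⁷ − 2.044×10⁻⁷) = 2.023×10⁶ m²/s².
v = 1422 m/s.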